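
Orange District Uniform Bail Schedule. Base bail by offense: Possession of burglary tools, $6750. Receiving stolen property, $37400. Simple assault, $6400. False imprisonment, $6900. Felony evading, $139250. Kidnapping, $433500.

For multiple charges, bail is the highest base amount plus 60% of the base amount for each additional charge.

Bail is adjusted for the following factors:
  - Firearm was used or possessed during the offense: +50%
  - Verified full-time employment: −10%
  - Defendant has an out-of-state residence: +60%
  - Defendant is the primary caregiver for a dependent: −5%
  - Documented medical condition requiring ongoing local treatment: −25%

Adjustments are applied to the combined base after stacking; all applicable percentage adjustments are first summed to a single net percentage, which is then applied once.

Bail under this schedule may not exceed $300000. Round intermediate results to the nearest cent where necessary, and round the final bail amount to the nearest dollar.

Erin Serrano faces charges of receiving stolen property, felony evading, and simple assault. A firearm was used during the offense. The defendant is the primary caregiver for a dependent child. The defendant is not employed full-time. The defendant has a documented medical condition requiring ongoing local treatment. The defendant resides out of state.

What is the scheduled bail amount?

Base amounts from the schedule: receiving stolen property $37400; felony evading $139250; simple assault $6400.
Stacking rule: highest base plus 60% of each additional charge. Highest is felony evading at $139250. Additional: $37400 × 60% = $22440; $6400 × 60% = $3840. Combined base = $139250 + $26280 = $165530.
Net percentage adjustment: +50% +60% −5% −25% = +80%. $165530 × 1.8 = $297954.
$297954 is within the $300000 maximum.

$297954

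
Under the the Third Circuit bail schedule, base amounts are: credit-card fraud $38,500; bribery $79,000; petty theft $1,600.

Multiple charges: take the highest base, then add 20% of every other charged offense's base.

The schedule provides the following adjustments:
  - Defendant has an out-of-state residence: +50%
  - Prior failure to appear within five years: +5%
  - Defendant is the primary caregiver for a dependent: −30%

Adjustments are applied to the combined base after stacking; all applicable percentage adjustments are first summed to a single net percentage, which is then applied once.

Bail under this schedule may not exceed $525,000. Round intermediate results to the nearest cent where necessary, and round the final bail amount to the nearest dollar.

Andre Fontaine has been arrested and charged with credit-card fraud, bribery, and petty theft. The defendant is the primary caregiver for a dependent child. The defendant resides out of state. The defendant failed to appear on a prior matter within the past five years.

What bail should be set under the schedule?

$108,775

Base amounts from the schedule: credit-card fraud $38,500; bribery $79,000; petty theft $1,600.
Stacking rule: highest base plus 20% of each additional charge. Highest is bribery at $79,000. Additional: $38,500 × 20% = $7,700; $1,600 × 20% = $320. Combined base = $79,000 + $8,020 = $87,020.
Net percentage adjustment: +50% +5% −30% = +25%. $87,020 × 1.25 = $108,775.
$108,775 is within the $525,000 maximum.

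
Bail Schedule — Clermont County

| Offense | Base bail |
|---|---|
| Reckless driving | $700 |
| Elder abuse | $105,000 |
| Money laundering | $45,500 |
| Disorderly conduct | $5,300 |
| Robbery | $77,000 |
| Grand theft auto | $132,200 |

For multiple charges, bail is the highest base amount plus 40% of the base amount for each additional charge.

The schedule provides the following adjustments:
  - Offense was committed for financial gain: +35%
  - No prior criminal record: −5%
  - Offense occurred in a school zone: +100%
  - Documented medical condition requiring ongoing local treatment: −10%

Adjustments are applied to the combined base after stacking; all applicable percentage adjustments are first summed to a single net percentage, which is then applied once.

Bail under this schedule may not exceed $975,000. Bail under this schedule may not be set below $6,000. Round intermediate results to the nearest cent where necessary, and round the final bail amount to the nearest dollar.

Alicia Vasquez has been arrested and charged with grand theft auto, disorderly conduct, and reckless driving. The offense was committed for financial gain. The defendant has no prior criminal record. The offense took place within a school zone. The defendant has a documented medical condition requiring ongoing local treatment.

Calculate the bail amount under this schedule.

Base amounts from the schedule: grand theft auto $132,200; disorderly conduct $5,300; reckless driving $700.
Stacking rule: highest base plus 40% of each additional charge. Highest is grand theft auto at $132,200. Additional: $5,300 × 40% = $2,120; $700 × 40% = $280. Combined base = $132,200 + $2,400 = $134,600.
Net percentage adjustment: +35% −5% +100% −10% = +120%. $134,600 × 2.2 = $296,120.
$296,120 is within the $975,000 maximum.
$296,120 is at or above the $6,000 minimum.

$296,120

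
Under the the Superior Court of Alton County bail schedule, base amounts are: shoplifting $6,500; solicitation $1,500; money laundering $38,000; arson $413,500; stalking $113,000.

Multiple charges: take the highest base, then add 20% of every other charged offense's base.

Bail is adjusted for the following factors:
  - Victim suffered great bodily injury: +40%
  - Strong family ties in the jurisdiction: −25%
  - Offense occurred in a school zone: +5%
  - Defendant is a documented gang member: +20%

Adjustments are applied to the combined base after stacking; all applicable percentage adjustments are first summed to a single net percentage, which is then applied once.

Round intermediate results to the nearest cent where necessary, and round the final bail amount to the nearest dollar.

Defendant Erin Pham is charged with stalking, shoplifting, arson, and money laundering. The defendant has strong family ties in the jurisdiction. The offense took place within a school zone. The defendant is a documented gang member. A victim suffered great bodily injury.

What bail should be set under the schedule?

$623,000

Base amounts from the schedule: stalking $113,000; shoplifting $6,500; arson $413,500; money laundering $38,000.
Stacking rule: highest base plus 20% of each additional charge. Highest is arson at $413,500. Additional: $113,000 × 20% = $22,600; $6,500 × 20% = $1,300; $38,000 × 20% = $7,600. Combined base = $413,500 + $31,500 = $445,000.
Net percentage adjustment: +40% −25% +5% +20% = +40%. $445,000 × 1.4 = $623,000.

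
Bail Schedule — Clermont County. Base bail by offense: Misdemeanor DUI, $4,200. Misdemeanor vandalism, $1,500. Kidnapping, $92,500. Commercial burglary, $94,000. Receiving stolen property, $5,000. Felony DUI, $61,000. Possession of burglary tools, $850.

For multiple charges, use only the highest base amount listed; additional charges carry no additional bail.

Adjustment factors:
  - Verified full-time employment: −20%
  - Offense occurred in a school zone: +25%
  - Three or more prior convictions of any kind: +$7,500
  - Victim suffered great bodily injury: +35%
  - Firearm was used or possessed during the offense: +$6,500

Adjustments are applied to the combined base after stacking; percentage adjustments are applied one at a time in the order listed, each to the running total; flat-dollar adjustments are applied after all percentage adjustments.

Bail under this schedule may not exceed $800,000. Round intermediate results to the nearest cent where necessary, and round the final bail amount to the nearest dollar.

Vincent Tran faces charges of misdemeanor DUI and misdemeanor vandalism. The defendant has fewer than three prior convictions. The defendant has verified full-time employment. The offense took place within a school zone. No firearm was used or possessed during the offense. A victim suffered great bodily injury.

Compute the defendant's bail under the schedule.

Base amounts from the schedule: misdemeanor DUI $4,200; misdemeanor vandalism $1,500.
Stacking rule: use the highest base only. Highest is misdemeanor DUI at $4,200. Combined base = $4,200.
Verified full-time employment (−20%): $4,200 × 0.8 = $3,360.
Offense occurred in a school zone (+25%): $3,360 × 1.25 = $4,200.
Victim suffered great bodily injury (+35%): $4,200 × 1.35 = $5,670.
$5,670 is within the $800,000 maximum.

$5,670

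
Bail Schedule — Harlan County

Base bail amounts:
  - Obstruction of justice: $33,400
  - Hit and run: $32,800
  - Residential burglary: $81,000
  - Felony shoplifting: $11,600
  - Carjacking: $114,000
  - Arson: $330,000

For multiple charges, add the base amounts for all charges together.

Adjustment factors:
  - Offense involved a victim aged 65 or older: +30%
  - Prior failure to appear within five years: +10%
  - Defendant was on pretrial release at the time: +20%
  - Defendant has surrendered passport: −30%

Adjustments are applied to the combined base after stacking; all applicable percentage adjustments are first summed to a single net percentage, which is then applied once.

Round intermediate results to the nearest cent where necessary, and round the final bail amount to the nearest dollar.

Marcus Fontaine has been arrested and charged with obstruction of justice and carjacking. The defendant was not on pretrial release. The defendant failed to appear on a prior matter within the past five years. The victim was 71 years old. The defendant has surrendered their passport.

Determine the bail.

Base amounts from the schedule: obstruction of justice $33,400; carjacking $114,000.
Stacking rule: sum of all bases. $33,400 + $114,000 = $147,400.
Net percentage adjustment: +30% +10% −30% = +10%. $147,400 × 1.1 = $162,140.

$162,140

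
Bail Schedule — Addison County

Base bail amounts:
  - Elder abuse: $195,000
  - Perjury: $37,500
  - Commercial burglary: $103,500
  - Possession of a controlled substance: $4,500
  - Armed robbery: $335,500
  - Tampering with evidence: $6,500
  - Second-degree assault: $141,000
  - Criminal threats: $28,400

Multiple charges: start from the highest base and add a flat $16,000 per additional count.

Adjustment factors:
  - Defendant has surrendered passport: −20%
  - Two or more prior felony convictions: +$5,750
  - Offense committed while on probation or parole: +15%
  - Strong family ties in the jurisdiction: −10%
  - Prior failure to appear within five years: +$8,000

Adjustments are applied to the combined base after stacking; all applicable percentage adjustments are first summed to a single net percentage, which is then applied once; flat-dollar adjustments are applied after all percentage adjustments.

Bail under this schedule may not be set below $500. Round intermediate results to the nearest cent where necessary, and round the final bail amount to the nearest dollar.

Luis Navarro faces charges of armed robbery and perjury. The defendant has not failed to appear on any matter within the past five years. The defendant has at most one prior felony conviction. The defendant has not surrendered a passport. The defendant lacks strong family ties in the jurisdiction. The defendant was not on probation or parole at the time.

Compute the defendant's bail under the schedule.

$351,500

Base amounts from the schedule: armed robbery $335,500; perjury $37,500.
Stacking rule: highest base plus $16,000 per additional charge. Highest is armed robbery at $335,500; 1 additional charge → +$16,000. Combined base = $351,500.
No adjustment factors apply to this defendant.
$351,500 is at or above the $500 minimum.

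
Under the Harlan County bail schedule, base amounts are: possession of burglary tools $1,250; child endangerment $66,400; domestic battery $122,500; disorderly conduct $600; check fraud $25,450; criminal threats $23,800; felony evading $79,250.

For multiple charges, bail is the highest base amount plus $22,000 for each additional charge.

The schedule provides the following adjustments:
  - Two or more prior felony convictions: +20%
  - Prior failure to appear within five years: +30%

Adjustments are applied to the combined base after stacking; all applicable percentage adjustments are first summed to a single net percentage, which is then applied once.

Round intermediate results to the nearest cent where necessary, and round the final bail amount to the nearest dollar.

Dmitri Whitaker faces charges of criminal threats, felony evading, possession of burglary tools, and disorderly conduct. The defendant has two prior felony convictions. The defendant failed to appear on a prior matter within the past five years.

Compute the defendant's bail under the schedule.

$217,875

Base amounts from the schedule: criminal threats $23,800; felony evading $79,250; possession of burglary tools $1,250; disorderly conduct $600.
Stacking rule: highest base plus $22,000 per additional charge. Highest is felony evading at $79,250; 3 additional charges → +$66,000. Combined base = $145,250.
Net percentage adjustment: +20% +30% = +50%. $145,250 × 1.5 = $217,875.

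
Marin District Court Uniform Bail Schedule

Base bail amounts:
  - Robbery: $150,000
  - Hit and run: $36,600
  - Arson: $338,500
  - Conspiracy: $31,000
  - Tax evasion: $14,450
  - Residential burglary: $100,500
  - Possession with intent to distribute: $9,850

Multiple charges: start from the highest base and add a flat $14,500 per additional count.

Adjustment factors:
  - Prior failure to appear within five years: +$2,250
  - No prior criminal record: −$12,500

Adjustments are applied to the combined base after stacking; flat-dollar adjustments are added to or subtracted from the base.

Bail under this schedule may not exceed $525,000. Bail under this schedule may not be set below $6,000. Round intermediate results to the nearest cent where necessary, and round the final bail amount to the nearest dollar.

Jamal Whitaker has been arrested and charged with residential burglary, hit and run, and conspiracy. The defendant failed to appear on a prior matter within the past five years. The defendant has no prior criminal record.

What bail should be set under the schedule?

$119,250

Base amounts from the schedule: residential burglary $100,500; hit and run $36,600; conspiracy $31,000.
Stacking rule: highest base plus $14,500 per additional charge. Highest is residential burglary at $100,500; 2 additional charges → +$29,000. Combined base = $129,500.
Prior failure to appear within five years (+$2,250 flat): $129,500 + $2,250 = $131,750.
No prior criminal record (−$12,500 flat): $131,750 − $12,500 = $119,250.
$119,250 is within the $525,000 maximum.
$119,250 is at or above the $6,000 minimum.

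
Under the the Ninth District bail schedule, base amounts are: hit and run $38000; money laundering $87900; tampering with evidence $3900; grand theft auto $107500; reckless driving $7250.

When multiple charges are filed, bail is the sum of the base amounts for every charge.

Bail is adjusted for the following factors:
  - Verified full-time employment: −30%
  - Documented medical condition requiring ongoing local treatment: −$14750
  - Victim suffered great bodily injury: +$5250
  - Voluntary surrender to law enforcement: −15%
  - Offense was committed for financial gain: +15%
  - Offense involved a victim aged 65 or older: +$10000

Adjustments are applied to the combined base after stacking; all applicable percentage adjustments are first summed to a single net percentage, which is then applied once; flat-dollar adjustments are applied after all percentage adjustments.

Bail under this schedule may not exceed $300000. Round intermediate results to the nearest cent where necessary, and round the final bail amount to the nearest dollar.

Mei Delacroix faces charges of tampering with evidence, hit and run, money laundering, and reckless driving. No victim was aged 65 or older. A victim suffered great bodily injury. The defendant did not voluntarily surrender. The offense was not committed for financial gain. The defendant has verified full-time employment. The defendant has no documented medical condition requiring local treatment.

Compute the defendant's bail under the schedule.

$101185

Base amounts from the schedule: tampering with evidence $3900; hit and run $38000; money laundering $87900; reckless driving $7250.
Stacking rule: sum of all bases. $3900 + $38000 + $87900 + $7250 = $137050.
Verified full-time employment (−30%): $137050 × 0.7 = $95935.
Victim suffered great bodily injury (+$5250 flat): $95935 + $5250 = $101185.
$101185 is within the $300000 maximum.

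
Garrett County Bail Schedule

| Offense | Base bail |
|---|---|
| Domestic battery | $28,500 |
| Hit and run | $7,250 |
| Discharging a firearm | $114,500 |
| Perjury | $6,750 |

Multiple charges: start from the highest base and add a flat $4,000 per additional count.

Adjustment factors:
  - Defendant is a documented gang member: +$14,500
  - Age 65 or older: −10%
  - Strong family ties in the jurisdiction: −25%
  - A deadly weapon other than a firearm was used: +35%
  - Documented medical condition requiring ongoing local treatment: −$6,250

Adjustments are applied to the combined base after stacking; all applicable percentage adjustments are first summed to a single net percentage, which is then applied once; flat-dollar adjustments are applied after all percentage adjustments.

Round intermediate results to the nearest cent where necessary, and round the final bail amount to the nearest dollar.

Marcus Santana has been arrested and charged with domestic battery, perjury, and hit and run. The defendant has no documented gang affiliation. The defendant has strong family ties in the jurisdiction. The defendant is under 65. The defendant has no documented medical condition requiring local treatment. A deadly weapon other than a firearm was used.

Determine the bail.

$40,150

Base amounts from the schedule: domestic battery $28,500; perjury $6,750; hit and run $7,250.
Stacking rule: highest base plus $4,000 per additional charge. Highest is domestic battery at $28,500; 2 additional charges → +$8,000. Combined base = $36,500.
Net percentage adjustment: −25% +35% = +10%. $36,500 × 1.1 = $40,150.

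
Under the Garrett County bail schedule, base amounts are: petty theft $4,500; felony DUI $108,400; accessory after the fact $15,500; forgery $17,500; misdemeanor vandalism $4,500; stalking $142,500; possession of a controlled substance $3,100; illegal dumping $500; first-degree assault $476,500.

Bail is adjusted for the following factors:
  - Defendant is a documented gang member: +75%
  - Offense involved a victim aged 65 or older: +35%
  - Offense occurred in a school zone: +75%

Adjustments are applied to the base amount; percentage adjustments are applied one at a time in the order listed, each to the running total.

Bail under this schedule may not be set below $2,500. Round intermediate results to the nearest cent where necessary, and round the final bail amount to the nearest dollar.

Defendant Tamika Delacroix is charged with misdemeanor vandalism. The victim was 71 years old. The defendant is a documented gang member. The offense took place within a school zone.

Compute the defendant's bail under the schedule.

Base amounts from the schedule: misdemeanor vandalism $4,500.
Single charge. Combined base = $4,500.
Defendant is a documented gang member (+75%): $4,500 × 1.75 = $7,875.
Offense involved a victim aged 65 or older (+35%): $7,875 × 1.35 = $10,631.25.
Offense occurred in a school zone (+75%): $10,631.25 × 1.75 = $18,604.69.
$18,604.69 is at or above the $2,500 minimum.
Rounded to the nearest dollar: $18,605.

$18,605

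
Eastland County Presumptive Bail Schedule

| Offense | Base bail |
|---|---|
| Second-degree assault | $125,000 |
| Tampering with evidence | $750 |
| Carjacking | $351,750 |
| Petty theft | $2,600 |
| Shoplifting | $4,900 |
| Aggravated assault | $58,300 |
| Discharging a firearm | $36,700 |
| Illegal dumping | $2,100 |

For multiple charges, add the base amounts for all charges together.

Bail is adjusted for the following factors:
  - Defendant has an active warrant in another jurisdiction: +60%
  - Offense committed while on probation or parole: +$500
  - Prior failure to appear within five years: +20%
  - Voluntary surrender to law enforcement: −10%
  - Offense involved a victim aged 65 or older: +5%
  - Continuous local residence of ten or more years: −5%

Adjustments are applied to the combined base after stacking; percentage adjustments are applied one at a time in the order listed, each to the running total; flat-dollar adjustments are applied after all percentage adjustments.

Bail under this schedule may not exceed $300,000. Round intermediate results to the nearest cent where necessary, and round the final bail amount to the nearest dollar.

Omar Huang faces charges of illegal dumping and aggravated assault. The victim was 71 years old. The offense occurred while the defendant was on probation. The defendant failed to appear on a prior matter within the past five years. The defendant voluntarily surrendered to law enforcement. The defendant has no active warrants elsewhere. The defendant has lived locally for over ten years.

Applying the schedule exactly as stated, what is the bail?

Base amounts from the schedule: illegal dumping $2,100; aggravated assault $58,300.
Stacking rule: sum of all bases. $2,100 + $58,300 = $60,400.
Prior failure to appear within five years (+20%): $60,400 × 1.2 = $72,480.
Voluntary surrender to law enforcement (−10%): $72,480 × 0.9 = $65,232.
Offense involved a victim aged 65 or older (+5%): $65,232 × 1.05 = $68,493.60.
Continuous local residence of ten or more years (−5%): $68,493.60 × 0.95 = $65,068.92.
Offense committed while on probation or parole (+$500 flat): $65,068.92 + $500 = $65,568.92.
$65,568.92 is within the $300,000 maximum.
Rounded to the nearest dollar: $65,569.

$65,569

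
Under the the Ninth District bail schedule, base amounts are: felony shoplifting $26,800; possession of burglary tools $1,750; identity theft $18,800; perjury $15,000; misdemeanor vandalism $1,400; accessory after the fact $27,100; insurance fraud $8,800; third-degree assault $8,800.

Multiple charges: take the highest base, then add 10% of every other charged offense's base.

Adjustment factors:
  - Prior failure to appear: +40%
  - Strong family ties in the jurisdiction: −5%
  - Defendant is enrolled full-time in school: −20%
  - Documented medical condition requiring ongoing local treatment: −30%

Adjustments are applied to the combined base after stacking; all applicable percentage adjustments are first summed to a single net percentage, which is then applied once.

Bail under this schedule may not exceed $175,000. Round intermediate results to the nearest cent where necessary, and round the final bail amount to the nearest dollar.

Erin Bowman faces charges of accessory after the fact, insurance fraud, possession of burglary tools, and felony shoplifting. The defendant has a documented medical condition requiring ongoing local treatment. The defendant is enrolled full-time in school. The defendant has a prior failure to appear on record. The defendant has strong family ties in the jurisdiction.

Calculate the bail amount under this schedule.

$26,210

Base amounts from the schedule: accessory after the fact $27,100; insurance fraud $8,800; possession of burglary tools $1,750; felony shoplifting $26,800.
Stacking rule: highest base plus 10% of each additional charge. Highest is accessory after the fact at $27,100. Additional: $8,800 × 10% = $880; $1,750 × 10% = $175; $26,800 × 10% = $2,680. Combined base = $27,100 + $3,735 = $30,835.
Net percentage adjustment: +40% −5% −20% −30% = −15%. $30,835 × 0.85 = $26,209.75.
$26,209.75 is within the $175,000 maximum.
Rounded to the nearest dollar: $26,210.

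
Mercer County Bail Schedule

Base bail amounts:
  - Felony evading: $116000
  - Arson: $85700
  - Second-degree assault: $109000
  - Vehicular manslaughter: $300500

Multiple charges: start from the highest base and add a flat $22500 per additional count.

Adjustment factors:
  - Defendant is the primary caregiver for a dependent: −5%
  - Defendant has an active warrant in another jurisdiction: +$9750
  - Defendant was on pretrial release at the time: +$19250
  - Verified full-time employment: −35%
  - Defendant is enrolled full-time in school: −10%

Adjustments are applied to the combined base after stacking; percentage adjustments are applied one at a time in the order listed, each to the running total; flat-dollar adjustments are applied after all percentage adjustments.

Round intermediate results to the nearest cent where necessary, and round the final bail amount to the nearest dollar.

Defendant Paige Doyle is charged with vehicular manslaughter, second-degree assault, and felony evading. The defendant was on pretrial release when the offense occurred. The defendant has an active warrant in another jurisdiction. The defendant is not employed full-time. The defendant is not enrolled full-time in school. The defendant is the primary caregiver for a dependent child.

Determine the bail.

Base amounts from the schedule: vehicular manslaughter $300500; second-degree assault $109000; felony evading $116000.
Stacking rule: highest base plus $22500 per additional charge. Highest is vehicular manslaughter at $300500; 2 additional charges → +$45000. Combined base = $345500.
Defendant is the primary caregiver for a dependent (−5%): $345500 × 0.95 = $328225.
Defendant has an active warrant in another jurisdiction (+$9750 flat): $328225 + $9750 = $337975.
Defendant was on pretrial release at the time (+$19250 flat): $337975 + $19250 = $357225.

$357225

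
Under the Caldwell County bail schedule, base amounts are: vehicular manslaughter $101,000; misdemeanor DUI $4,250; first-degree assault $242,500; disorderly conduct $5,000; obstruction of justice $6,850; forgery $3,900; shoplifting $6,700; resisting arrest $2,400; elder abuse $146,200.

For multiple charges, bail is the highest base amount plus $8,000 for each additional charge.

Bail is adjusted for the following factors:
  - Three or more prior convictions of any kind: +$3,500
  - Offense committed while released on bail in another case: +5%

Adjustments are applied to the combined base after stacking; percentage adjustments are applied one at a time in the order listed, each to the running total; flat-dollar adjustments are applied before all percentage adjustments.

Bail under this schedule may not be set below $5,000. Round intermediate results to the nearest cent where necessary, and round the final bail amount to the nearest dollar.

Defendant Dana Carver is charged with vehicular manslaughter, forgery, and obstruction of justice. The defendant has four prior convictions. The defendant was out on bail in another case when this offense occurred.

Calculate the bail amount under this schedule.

Base amounts from the schedule: vehicular manslaughter $101,000; forgery $3,900; obstruction of justice $6,850.
Stacking rule: highest base plus $8,000 per additional charge. Highest is vehicular manslaughter at $101,000; 2 additional charges → +$16,000. Combined base = $117,000.
Three or more prior convictions of any kind (+$3,500 flat): $117,000 + $3,500 = $120,500.
Offense committed while released on bail in another case (+5%): $120,500 × 1.05 = $126,525.
$126,525 is at or above the $5,000 minimum.

$126,525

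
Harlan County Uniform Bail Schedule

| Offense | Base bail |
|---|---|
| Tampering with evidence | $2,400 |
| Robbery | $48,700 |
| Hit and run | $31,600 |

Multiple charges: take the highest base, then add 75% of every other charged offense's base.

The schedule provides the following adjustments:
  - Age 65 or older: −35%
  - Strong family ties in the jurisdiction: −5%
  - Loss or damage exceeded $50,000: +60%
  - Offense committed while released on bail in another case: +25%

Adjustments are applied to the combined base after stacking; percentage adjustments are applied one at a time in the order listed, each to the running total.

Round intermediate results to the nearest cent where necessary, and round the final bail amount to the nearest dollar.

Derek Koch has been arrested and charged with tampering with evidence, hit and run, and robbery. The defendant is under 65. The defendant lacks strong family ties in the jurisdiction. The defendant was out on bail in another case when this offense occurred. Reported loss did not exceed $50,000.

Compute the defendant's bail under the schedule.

Base amounts from the schedule: tampering with evidence $2,400; hit and run $31,600; robbery $48,700.
Stacking rule: highest base plus 75% of each additional charge. Highest is robbery at $48,700. Additional: $2,400 × 75% = $1,800; $31,600 × 75% = $23,700. Combined base = $48,700 + $25,500 = $74,200.
Offense committed while released on bail in another case (+25%): $74,200 × 1.25 = $92,750.

$92,750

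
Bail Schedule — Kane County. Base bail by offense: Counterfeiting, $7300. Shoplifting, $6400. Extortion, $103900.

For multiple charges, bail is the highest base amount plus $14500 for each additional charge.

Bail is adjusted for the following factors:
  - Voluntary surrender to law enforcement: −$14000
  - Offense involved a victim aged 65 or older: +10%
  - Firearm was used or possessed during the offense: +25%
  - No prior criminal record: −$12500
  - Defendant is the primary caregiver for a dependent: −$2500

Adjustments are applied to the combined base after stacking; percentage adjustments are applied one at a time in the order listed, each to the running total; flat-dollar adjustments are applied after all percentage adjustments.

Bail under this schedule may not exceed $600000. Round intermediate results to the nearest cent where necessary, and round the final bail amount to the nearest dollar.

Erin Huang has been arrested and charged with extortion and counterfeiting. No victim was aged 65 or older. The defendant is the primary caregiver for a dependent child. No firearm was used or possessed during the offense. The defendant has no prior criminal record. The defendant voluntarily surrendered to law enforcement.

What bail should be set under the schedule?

$89400

Base amounts from the schedule: extortion $103900; counterfeiting $7300.
Stacking rule: highest base plus $14500 per additional charge. Highest is extortion at $103900; 1 additional charge → +$14500. Combined base = $118400.
Voluntary surrender to law enforcement (−$14000 flat): $118400 − $14000 = $104400.
No prior criminal record (−$12500 flat): $104400 − $12500 = $91900.
Defendant is the primary caregiver for a dependent (−$2500 flat): $91900 − $2500 = $89400.
$89400 is within the $600000 maximum.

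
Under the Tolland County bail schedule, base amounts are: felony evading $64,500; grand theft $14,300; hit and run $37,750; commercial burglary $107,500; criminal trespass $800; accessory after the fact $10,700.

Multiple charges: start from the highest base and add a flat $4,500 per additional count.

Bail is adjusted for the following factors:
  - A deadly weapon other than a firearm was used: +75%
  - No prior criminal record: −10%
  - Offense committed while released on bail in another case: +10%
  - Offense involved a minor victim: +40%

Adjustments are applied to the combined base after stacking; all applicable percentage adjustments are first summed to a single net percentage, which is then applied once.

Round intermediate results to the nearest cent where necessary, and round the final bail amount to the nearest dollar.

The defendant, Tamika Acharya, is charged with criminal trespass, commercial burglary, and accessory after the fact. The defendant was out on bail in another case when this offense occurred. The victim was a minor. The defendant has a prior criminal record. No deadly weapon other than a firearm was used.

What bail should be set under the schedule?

Base amounts from the schedule: criminal trespass $800; commercial burglary $107,500; accessory after the fact $10,700.
Stacking rule: highest base plus $4,500 per additional charge. Highest is commercial burglary at $107,500; 2 additional charges → +$9,000. Combined base = $116,500.
Net percentage adjustment: +10% +40% = +50%. $116,500 × 1.5 = $174,750.

$174,750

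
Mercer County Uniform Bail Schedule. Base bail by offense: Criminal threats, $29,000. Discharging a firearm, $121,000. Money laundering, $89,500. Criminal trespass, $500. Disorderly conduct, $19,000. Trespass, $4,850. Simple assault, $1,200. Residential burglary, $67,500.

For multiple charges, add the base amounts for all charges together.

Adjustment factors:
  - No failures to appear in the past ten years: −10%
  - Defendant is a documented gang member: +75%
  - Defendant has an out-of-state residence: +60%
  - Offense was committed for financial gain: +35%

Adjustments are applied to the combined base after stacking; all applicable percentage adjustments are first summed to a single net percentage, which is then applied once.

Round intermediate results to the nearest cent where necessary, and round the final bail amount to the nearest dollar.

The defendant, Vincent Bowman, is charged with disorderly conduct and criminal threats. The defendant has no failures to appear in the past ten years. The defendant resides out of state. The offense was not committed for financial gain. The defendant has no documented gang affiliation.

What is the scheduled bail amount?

Base amounts from the schedule: disorderly conduct $19,000; criminal threats $29,000.
Stacking rule: sum of all bases. $19,000 + $29,000 = $48,000.
Net percentage adjustment: −10% +60% = +50%. $48,000 × 1.5 = $72,000.

$72,000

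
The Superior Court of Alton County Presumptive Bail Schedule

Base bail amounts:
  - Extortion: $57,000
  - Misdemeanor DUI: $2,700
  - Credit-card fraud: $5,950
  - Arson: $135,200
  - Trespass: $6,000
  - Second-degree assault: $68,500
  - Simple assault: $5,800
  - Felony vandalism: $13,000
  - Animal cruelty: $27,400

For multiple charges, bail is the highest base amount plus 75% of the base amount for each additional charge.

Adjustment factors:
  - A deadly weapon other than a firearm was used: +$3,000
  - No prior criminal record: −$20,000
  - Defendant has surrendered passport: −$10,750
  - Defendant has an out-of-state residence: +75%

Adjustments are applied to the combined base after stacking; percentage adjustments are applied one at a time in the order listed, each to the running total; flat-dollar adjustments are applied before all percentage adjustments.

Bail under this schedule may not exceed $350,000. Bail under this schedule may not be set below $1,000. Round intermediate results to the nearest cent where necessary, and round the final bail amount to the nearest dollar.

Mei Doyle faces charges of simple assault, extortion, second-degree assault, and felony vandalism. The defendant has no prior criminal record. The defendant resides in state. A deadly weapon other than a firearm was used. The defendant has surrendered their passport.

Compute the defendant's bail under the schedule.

Base amounts from the schedule: simple assault $5,800; extortion $57,000; second-degree assault $68,500; felony vandalism $13,000.
Stacking rule: highest base plus 75% of each additional charge. Highest is second-degree assault at $68,500. Additional: $5,800 × 75% = $4,350; $57,000 × 75% = $42,750; $13,000 × 75% = $9,750. Combined base = $68,500 + $56,850 = $125,350.
A deadly weapon other than a firearm was used (+$3,000 flat): $125,350 + $3,000 = $128,350.
No prior criminal record (−$20,000 flat): $128,350 − $20,000 = $108,350.
Defendant has surrendered passport (−$10,750 flat): $108,350 − $10,750 = $97,600.
$97,600 is within the $350,000 maximum.
$97,600 is at or above the $1,000 minimum.

$97,600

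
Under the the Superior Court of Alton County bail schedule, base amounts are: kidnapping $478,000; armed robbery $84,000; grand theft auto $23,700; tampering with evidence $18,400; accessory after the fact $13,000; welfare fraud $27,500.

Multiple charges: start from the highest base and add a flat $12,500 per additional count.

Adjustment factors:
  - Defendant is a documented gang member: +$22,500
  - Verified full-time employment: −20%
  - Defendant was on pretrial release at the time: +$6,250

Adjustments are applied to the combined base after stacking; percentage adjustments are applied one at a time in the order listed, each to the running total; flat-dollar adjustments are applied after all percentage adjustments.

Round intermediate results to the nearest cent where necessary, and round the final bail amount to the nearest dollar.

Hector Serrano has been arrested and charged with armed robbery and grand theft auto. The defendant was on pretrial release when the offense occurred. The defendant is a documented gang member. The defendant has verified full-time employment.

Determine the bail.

$105,950

Base amounts from the schedule: armed robbery $84,000; grand theft auto $23,700.
Stacking rule: highest base plus $12,500 per additional charge. Highest is armed robbery at $84,000; 1 additional charge → +$12,500. Combined base = $96,500.
Verified full-time employment (−20%): $96,500 × 0.8 = $77,200.
Defendant is a documented gang member (+$22,500 flat): $77,200 + $22,500 = $99,700.
Defendant was on pretrial release at the time (+$6,250 flat): $99,700 + $6,250 = $105,950.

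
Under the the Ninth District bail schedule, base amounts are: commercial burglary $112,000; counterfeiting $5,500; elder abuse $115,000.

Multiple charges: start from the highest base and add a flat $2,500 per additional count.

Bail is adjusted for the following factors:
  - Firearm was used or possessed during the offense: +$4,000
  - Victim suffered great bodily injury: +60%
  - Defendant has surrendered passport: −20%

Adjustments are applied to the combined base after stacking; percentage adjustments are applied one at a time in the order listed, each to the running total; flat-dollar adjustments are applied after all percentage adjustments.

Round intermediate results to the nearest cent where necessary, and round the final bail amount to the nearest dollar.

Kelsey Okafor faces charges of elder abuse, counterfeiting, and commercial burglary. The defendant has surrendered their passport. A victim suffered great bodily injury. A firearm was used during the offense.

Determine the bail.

$157,600

Base amounts from the schedule: elder abuse $115,000; counterfeiting $5,500; commercial burglary $112,000.
Stacking rule: highest base plus $2,500 per additional charge. Highest is elder abuse at $115,000; 2 additional charges → +$5,000. Combined base = $120,000.
Victim suffered great bodily injury (+60%): $120,000 × 1.6 = $192,000.
Defendant has surrendered passport (−20%): $192,000 × 0.8 = $153,600.
Firearm was used or possessed during the offense (+$4,000 flat): $153,600 + $4,000 = $157,600.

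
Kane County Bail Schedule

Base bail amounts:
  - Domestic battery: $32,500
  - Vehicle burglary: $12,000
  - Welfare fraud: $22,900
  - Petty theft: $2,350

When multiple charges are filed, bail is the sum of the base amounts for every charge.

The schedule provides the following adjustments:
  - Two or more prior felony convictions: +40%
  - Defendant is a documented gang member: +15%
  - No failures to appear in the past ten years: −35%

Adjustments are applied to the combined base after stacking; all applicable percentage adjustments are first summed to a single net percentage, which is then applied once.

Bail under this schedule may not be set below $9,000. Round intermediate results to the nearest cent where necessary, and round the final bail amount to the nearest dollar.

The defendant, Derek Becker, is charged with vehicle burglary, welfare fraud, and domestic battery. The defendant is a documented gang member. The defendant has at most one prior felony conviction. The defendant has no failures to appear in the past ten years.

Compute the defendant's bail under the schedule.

$53,920

Base amounts from the schedule: vehicle burglary $12,000; welfare fraud $22,900; domestic battery $32,500.
Stacking rule: sum of all bases. $12,000 + $22,900 + $32,500 = $67,400.
Net percentage adjustment: +15% −35% = −20%. $67,400 × 0.8 = $53,920.
$53,920 is at or above the $9,000 minimum.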